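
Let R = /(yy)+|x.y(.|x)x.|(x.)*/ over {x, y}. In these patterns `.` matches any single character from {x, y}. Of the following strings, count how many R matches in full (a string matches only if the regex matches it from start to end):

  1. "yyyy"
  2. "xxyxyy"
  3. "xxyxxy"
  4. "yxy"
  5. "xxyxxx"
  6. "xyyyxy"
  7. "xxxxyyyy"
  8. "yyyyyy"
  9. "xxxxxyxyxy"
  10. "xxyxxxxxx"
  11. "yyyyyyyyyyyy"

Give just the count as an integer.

7

1 → match
2 → no match
3 → match
4 → no match
5 → match
6 → match
7 → no match
8 → match
9 → match
10 → no match
11 → match
Total matched: 7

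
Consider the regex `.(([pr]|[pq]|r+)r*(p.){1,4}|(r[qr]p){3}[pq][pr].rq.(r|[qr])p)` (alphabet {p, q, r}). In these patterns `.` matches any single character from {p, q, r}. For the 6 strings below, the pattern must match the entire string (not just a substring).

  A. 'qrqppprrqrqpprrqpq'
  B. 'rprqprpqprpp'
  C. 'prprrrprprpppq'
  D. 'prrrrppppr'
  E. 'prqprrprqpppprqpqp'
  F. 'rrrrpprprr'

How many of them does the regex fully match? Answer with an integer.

A → no match
B → no match
C → no match
D → no match
E → match
F → no match
Total matched: 1

1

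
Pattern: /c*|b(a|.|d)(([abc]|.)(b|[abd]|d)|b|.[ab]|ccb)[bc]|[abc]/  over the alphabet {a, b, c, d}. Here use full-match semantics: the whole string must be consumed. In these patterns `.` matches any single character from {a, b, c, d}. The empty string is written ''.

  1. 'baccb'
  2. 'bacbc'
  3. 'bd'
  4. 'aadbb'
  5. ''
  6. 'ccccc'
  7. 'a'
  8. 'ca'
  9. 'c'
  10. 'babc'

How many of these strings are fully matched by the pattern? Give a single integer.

1. 'baccb' → no match
2. 'bacbc' → match
3. 'bd' → no match
4. 'aadbb' → no match
5. '' → match
6. 'ccccc' → match
7. 'a' → match
8. 'ca' → no match
9. 'c' → match
10. 'babc' → match
Total matched: 6

6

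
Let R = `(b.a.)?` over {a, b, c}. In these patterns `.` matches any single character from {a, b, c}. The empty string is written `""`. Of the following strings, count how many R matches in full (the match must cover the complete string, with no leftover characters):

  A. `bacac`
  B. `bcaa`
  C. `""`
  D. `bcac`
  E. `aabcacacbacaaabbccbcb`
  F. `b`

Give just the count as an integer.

3

A → no match
B → match
C → match
D → match
E → no match
F → no match
Total matched: 3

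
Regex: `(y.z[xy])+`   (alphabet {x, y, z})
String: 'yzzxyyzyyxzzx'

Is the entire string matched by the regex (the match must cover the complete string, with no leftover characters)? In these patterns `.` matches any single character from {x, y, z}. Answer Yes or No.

No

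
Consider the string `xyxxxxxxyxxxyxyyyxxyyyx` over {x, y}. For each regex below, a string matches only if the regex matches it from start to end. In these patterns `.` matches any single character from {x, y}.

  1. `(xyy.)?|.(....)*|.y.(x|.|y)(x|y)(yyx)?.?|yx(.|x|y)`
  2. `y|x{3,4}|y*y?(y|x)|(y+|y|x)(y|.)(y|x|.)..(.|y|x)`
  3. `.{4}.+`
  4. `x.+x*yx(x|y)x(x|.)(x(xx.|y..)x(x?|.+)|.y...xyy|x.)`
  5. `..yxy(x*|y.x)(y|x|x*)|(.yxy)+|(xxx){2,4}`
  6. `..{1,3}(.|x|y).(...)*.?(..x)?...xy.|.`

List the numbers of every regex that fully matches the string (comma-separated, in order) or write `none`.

3, 4

1 → no match
2 → no match
3 → match
4 → match
5 → no match
6 → no match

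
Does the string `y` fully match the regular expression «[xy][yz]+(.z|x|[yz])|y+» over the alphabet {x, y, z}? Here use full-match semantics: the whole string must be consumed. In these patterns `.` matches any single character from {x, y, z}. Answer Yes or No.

Yes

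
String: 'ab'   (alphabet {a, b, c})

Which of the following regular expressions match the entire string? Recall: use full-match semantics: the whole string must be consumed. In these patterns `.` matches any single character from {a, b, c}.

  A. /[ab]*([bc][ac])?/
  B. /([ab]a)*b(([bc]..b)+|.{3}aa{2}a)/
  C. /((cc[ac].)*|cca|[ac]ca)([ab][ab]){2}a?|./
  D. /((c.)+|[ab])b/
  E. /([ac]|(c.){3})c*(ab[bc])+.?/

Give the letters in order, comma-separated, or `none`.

A → match
B → no match
C → no match
D → match
E → no match

A, D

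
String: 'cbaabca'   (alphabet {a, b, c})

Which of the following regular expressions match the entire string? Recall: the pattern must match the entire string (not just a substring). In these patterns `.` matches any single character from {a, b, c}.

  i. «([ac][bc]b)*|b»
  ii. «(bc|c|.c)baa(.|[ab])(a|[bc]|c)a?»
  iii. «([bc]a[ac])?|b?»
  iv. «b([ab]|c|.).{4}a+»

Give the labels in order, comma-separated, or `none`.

ii

i → no match
ii → match
iii → no match
iv → no match — must start with 'b'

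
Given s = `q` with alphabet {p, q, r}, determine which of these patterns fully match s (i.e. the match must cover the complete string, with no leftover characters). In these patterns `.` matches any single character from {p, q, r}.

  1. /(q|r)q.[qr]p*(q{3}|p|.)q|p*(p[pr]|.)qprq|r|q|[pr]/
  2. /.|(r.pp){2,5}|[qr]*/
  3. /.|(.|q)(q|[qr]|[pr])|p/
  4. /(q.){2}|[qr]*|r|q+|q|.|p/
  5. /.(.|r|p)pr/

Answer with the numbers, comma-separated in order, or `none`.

1, 2, 3, 4

1 → match
2 → match
3 → match
4 → match
5 → no match — must end with `pr`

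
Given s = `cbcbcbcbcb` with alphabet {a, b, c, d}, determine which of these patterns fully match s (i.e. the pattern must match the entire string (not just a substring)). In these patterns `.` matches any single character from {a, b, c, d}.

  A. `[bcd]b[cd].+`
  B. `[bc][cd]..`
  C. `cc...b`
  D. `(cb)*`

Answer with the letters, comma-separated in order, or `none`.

A, D

A → match
B → no match
C → no match — must start with `cc`
D → match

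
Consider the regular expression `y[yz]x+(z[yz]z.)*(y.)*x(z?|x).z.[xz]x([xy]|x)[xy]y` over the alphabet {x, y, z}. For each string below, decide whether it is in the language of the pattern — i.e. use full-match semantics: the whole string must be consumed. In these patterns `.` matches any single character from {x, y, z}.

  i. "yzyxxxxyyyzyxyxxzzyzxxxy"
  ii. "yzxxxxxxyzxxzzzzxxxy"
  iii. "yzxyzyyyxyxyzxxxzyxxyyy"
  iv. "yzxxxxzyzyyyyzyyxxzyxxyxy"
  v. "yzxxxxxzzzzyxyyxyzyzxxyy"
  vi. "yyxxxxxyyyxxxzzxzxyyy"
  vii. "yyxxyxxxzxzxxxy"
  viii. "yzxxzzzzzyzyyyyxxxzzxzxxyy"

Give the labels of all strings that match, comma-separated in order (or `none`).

i → no match
ii → match
iii → match
iv → match
v → match
vi → match
vii → match
viii → match

ii, iii, iv, v, vi, vii, viii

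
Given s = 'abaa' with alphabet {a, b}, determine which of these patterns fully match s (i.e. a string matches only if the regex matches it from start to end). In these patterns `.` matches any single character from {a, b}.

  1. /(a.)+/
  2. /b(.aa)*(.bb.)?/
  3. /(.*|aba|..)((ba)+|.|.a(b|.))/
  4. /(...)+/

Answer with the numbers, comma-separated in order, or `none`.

1 → match
2 → no match — must start with 'b'
3 → match
4 → no match

1, 3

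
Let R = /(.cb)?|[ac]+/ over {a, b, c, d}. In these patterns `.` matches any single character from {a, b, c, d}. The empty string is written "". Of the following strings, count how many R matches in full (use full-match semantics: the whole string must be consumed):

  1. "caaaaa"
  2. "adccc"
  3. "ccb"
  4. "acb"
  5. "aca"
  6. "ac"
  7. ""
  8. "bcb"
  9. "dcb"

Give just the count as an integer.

1. "caaaaa" → match
2. "adccc" → no match
3. "ccb" → match
4. "acb" → match
5. "aca" → match
6. "ac" → match
7. "" → match
8. "bcb" → match
9. "dcb" → match
Total matched: 8

8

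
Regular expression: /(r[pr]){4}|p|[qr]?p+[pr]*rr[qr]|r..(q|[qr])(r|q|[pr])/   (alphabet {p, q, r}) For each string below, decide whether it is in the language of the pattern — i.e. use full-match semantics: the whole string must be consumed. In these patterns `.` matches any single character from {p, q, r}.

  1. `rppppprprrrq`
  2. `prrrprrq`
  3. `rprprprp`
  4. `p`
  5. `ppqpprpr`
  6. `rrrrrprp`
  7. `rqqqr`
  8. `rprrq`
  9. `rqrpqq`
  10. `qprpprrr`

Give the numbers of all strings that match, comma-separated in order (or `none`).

1, 2, 3, 4, 6, 7, 8, 10

1 → match
2 → match
3 → match
4 → match
5 → no match
6 → match
7 → match
8 → match
9 → no match
10 → match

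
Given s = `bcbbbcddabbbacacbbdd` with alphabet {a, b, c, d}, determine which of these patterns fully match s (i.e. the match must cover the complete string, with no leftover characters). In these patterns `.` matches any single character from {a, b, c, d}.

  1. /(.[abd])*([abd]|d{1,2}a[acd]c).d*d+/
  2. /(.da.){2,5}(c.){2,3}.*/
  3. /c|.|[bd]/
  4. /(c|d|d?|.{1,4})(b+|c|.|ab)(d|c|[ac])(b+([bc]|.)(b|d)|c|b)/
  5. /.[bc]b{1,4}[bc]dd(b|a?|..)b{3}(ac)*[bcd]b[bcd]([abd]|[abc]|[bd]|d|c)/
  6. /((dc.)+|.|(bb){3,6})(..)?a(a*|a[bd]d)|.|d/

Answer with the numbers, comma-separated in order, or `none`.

1 → no match
2 → no match
3 → no match
4 → no match
5 → match
6 → no match

5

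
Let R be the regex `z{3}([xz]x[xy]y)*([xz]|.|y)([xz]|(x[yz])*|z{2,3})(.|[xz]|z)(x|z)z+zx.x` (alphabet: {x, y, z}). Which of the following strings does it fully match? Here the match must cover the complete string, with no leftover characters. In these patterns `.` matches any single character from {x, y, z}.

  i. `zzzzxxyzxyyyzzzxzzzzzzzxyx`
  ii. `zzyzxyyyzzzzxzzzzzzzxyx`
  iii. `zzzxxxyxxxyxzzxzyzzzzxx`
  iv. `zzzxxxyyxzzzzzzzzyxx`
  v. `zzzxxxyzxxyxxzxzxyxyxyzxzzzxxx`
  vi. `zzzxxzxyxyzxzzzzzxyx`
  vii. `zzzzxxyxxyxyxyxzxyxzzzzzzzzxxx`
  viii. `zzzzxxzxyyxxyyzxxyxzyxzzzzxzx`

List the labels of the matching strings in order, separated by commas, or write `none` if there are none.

i → match
ii → no match
iii → no match
iv → no match
v → match
vi → match
vii → match
viii → no match

i, v, vi, vii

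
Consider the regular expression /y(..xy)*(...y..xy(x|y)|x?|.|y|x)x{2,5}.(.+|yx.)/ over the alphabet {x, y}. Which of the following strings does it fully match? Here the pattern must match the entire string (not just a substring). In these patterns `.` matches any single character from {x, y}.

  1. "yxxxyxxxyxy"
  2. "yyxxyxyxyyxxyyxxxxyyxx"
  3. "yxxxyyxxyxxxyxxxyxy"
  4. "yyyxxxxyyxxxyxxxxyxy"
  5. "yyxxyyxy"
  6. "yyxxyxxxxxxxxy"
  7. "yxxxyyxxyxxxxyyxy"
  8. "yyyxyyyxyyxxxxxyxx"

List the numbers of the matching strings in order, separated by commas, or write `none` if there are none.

1, 2, 3, 5, 6, 7, 8

1. "yxxxyxxxyxy" → match
2 → match
3 → match
4 → no match
5. "yyxxyyxy" → match
6 → match
7 → match
8 → match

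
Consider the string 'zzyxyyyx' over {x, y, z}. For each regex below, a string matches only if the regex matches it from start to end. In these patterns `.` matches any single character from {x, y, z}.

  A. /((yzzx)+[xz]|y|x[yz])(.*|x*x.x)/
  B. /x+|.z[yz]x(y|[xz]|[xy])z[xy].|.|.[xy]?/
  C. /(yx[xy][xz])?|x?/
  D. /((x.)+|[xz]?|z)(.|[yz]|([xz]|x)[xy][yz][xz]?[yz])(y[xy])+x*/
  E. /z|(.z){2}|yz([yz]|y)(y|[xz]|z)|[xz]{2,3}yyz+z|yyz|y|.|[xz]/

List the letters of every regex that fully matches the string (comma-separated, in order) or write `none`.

D

A → no match
B → no match
C → no match
D → match
E → no match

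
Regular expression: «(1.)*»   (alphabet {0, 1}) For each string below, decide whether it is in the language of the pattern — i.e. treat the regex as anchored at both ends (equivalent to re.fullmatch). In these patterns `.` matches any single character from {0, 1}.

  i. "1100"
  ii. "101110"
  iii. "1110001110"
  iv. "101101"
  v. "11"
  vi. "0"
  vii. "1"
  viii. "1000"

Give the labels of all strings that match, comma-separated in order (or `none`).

ii, v

i → no match
ii → match
iii → no match
iv → no match
v → match
vi → no match
vii → no match
viii → no match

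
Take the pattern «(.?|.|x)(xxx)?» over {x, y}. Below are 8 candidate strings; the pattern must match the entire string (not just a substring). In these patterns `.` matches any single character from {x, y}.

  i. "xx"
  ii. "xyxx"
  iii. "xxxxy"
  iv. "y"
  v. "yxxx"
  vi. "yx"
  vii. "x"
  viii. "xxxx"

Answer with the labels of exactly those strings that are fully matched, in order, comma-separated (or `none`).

iv, v, vii, viii

i. "xx" → no match
ii. "xyxx" → no match
iii. "xxxxy" → no match
iv. "y" → match
v. "yxxx" → match
vi. "yx" → no match
vii. "x" → match
viii. "xxxx" → match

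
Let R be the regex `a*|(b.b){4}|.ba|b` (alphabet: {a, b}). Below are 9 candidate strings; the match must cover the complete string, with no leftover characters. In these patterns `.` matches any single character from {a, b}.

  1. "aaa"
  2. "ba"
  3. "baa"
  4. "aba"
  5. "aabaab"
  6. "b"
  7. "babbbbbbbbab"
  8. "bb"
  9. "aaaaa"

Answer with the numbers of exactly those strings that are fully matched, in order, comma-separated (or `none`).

1, 4, 6, 7, 9

1 → match
2 → no match
3 → no match
4 → match
5 → no match
6 → match
7 → match
8 → no match
9 → match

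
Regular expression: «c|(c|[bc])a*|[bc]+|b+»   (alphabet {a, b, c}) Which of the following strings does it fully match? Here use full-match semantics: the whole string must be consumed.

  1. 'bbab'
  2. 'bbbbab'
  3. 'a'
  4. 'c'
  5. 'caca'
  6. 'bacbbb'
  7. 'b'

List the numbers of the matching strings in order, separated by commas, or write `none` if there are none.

4, 7

1. 'bbab' → no match
2. 'bbbbab' → no match
3. 'a' → no match
4. 'c' → match
5. 'caca' → no match
6. 'bacbbb' → no match
7. 'b' → match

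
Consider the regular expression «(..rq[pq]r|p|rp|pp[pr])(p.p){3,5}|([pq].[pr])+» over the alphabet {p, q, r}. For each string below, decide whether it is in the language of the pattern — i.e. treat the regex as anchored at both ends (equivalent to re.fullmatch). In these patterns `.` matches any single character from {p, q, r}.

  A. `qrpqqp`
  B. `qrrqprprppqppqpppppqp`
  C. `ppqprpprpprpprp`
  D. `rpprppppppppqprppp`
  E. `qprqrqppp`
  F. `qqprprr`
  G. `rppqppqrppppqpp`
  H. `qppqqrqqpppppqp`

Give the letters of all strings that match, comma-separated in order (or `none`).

A → match
B → match
C → no match
D → no match
E → no match
F → no match
G → no match
H → match

A, B, H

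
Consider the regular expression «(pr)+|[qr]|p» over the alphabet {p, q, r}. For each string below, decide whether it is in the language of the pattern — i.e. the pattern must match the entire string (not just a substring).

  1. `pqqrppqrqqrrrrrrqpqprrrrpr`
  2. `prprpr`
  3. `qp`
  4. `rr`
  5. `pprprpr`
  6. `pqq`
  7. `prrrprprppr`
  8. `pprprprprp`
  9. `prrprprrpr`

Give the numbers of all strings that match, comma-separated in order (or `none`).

1 → no match
2 → match
3 → no match
4 → no match
5 → no match
6 → no match
7 → no match
8 → no match
9 → no match

2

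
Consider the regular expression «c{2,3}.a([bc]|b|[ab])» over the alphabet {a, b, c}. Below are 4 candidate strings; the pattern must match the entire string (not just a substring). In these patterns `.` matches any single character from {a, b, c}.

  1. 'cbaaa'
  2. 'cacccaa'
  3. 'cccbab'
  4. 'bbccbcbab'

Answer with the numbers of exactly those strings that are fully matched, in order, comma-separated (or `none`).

1 → no match
2 → no match
3 → match
4 → no match — must start with 'c'

3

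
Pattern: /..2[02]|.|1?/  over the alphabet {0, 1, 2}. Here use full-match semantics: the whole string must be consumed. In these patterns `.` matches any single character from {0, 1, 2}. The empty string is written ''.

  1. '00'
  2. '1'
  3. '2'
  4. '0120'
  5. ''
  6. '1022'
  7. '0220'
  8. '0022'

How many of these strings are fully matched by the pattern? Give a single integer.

1 → no match
2 → match
3 → match
4 → match
5 → match
6 → match
7 → match
8 → match
Total matched: 7

7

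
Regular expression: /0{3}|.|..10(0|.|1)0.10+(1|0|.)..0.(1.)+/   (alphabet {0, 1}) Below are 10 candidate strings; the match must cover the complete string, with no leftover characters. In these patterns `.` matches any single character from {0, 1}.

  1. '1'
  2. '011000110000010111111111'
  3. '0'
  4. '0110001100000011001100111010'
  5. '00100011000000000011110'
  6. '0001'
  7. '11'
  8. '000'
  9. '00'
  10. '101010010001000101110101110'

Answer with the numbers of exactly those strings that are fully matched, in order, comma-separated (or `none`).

1. '1' → match
2 → match
3. '0' → match
4 → no match
5 → match
6. '0001' → no match
7. '11' → no match
8. '000' → match
9. '00' → no match
10 → match

1, 2, 3, 5, 8, 10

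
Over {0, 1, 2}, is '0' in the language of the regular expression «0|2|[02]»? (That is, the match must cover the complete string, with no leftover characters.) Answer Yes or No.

Yes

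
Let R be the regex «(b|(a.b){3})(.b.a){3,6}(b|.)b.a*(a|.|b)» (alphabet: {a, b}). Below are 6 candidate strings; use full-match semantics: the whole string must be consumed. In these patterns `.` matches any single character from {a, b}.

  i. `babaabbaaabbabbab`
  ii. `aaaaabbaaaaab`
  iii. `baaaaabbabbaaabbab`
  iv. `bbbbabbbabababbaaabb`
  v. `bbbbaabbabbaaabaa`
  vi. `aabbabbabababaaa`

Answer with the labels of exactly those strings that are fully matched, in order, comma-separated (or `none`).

i, v

i → match
ii → no match
iii → no match
iv → no match
v → match
vi → no match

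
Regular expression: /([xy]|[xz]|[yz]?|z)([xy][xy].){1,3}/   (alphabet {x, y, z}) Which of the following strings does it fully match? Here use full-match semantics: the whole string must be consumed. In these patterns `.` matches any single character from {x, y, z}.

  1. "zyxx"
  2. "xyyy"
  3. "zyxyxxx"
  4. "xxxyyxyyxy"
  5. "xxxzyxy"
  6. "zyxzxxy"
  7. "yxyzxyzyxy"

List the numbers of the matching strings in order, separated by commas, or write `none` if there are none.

1 → match
2 → match
3 → match
4 → match
5 → match
6 → match
7 → match

1, 2, 3, 4, 5, 6, 7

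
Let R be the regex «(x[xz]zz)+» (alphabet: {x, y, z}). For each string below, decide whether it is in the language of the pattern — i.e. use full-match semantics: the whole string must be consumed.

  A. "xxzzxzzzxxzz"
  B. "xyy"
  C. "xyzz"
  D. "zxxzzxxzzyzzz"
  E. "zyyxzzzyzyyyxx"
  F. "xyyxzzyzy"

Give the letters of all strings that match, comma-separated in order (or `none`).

A

A. "xxzzxzzzxxzz" → match
B. "xyy" → no match — must end with "zz"
C. "xyzz" → no match
D → no match — must start with "x"
E → no match — must start with "x"
F. "xyyxzzyzy" → no match — must end with "zz"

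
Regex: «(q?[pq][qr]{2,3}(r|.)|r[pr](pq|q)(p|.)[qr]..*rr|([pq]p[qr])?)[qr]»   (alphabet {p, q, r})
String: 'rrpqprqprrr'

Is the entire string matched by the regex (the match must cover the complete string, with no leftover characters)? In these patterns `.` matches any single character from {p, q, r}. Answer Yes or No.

Yes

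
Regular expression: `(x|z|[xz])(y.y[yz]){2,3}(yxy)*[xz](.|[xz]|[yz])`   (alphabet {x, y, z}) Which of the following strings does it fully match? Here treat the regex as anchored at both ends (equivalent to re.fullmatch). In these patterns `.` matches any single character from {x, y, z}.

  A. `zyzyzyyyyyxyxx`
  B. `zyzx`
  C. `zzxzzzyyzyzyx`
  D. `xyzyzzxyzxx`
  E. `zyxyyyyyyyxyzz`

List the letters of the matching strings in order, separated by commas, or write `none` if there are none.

A → match
B → no match
C → no match
D → no match
E → match

A, E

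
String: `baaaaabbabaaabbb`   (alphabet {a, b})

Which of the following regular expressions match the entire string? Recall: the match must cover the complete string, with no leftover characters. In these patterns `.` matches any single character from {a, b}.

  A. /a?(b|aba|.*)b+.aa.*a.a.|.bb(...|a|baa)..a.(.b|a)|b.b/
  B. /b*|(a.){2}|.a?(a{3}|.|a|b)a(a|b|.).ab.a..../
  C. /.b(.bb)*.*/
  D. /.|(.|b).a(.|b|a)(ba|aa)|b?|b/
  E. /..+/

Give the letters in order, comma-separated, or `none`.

B, E

A → no match
B → match
C → no match
D → no match
E → match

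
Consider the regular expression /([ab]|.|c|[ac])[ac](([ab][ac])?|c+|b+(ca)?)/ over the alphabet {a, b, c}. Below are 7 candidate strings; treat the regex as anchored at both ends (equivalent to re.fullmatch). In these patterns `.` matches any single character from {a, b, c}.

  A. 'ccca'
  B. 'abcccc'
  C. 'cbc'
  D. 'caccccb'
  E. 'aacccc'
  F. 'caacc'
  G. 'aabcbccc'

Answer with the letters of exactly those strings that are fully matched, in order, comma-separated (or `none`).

E

A. 'ccca' → no match
B. 'abcccc' → no match
C. 'cbc' → no match
D. 'caccccb' → no match
E. 'aacccc' → match
F. 'caacc' → no match
G. 'aabcbccc' → no match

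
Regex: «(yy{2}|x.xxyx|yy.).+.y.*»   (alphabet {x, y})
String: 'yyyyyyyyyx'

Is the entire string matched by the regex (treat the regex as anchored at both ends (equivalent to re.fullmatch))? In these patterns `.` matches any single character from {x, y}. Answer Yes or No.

Yes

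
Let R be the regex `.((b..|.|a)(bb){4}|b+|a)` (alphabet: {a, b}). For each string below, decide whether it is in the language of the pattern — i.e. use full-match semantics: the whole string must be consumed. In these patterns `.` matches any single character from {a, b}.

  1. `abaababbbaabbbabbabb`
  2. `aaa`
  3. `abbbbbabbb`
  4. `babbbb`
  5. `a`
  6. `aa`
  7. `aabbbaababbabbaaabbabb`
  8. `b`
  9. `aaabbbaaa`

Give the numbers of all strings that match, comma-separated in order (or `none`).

6

1 → no match
2. `aaa` → no match
3. `abbbbbabbb` → no match
4. `babbbb` → no match
5. `a` → no match
6. `aa` → match
7 → no match
8. `b` → no match
9. `aaabbbaaa` → no match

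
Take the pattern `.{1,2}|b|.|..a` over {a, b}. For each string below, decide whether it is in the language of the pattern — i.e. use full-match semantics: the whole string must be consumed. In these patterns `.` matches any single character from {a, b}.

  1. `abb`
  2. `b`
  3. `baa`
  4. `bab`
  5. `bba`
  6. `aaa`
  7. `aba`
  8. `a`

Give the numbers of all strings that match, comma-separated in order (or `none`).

2, 3, 5, 6, 7, 8

1 → no match
2 → match
3 → match
4 → no match
5 → match
6 → match
7 → match
8 → match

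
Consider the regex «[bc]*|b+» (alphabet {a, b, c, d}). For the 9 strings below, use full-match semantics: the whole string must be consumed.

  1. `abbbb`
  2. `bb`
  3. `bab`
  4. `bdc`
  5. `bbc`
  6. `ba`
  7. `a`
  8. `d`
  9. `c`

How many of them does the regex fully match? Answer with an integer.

1 → no match
2 → match
3 → no match
4 → no match
5 → match
6 → no match
7 → no match
8 → no match
9 → match
Total matched: 3

3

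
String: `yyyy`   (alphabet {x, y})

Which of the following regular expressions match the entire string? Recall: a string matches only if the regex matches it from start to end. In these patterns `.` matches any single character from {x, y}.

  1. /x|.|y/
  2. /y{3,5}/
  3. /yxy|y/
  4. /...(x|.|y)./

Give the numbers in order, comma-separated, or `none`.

1 → no match
2 → match
3 → no match
4 → no match

2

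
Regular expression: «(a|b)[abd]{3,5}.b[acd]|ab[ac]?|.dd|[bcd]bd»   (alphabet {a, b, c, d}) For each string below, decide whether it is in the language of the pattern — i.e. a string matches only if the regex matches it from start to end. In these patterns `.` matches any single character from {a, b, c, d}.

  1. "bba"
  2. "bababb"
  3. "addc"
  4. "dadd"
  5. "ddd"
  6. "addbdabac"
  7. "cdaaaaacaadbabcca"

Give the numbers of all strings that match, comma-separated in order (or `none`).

1 → no match
2 → no match
3 → no match
4 → no match
5 → match
6 → no match
7 → no match

5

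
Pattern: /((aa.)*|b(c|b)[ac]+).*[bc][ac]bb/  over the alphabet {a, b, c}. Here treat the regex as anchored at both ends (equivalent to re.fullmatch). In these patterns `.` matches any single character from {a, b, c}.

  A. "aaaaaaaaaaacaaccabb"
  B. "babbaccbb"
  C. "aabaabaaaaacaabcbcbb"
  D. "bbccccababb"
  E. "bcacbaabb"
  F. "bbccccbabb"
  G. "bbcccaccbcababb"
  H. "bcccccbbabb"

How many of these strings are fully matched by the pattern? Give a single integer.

A → match
B → match
C → match
D → match
E → no match
F → match
G → match
H → match
Total matched: 7

7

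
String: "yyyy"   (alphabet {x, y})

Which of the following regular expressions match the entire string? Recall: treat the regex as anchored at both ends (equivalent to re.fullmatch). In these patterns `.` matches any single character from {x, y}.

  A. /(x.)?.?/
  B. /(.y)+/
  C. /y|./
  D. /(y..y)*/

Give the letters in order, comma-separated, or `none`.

A → no match
B → match
C → no match
D → match

B, D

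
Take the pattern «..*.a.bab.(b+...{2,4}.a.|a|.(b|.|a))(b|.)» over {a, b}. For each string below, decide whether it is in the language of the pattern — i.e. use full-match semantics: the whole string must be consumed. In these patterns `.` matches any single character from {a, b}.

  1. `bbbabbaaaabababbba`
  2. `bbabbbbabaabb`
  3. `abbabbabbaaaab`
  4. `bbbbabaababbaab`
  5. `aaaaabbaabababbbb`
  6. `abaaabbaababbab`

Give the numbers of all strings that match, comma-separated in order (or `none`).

1 → no match
2 → no match
3 → no match
4 → match
5 → no match
6 → match

4, 6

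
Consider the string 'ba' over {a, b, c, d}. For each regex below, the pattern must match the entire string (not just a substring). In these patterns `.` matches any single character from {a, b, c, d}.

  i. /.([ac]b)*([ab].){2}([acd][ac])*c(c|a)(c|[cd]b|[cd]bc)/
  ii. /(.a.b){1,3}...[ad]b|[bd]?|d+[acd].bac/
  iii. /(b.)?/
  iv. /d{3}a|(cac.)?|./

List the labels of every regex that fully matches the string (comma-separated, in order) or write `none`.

iii

i → no match
ii → no match
iii → match
iv → no match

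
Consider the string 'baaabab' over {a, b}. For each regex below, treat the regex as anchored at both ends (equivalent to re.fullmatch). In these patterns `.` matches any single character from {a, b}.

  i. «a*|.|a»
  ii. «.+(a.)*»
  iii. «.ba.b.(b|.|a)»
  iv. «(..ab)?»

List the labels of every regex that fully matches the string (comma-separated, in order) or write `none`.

i → no match
ii → match
iii → no match
iv → no match

ii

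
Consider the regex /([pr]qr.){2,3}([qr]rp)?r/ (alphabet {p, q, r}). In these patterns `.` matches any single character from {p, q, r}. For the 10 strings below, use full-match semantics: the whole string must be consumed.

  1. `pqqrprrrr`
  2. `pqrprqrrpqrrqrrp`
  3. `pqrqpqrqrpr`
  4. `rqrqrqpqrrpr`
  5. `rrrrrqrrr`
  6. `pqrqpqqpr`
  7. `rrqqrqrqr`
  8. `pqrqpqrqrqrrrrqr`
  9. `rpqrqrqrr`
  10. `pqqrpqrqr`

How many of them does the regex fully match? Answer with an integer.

0

1 → no match
2 → no match — must end with `r`
3 → no match
4 → no match
5 → no match
6 → no match
7 → no match
8 → no match
9 → no match
10 → no match
Total matched: 0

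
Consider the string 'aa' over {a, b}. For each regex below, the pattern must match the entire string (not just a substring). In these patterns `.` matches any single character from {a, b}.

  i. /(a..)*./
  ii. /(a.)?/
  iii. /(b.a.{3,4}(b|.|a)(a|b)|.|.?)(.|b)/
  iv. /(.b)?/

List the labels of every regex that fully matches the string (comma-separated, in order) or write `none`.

ii, iii

i → no match
ii → match
iii → match
iv → no match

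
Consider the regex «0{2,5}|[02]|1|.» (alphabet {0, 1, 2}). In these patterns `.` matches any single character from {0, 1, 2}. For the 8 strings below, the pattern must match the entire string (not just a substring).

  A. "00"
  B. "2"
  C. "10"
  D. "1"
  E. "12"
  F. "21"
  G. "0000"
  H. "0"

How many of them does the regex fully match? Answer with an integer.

A. "00" → match
B. "2" → match
C. "10" → no match
D. "1" → match
E. "12" → no match
F. "21" → no match
G. "0000" → match
H. "0" → match
Total matched: 5

5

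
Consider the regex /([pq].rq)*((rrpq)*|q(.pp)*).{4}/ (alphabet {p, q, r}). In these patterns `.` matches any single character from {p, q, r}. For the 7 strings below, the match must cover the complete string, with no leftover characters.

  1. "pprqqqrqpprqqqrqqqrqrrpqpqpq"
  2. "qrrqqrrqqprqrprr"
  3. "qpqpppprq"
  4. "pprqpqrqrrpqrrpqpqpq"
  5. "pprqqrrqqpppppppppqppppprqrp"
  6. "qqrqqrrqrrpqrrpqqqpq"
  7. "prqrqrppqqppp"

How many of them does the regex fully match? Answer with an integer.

5

1 → match
2 → match
3 → no match
4 → match
5 → match
6 → match
7 → no match
Total matched: 5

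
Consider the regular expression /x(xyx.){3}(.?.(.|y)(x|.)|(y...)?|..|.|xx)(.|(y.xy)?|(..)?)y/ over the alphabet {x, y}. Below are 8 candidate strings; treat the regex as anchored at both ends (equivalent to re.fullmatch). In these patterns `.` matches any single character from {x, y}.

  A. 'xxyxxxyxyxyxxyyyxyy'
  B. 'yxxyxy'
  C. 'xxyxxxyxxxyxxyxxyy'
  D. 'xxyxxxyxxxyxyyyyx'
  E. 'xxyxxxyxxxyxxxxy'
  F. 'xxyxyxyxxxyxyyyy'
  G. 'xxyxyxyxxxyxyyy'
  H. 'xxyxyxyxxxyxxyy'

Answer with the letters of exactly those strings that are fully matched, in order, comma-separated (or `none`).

A → match
B → no match — must start with 'xxyx'
C → match
D → no match — must end with 'y'
E → match
F → match
G → match
H → match

A, C, E, F, G, H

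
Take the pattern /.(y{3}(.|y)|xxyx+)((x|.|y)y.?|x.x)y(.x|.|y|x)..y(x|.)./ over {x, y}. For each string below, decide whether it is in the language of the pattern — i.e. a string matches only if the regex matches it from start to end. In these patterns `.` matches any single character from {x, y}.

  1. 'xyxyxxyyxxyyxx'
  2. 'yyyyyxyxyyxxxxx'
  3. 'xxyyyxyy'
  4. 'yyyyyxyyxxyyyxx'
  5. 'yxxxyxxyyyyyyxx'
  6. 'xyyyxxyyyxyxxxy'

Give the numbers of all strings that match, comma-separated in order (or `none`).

4

1 → no match
2 → no match
3. 'xxyyyxyy' → no match
4 → match
5 → no match
6 → no match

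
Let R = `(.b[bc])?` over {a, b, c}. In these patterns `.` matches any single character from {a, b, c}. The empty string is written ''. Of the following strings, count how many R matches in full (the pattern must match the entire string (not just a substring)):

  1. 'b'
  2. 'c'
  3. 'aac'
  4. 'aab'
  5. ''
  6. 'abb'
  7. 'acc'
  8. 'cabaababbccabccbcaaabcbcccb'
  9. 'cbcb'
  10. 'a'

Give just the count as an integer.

1 → no match
2 → no match
3 → no match
4 → no match
5 → match
6 → match
7 → no match
8 → no match
9 → no match
10 → no match
Total matched: 2

2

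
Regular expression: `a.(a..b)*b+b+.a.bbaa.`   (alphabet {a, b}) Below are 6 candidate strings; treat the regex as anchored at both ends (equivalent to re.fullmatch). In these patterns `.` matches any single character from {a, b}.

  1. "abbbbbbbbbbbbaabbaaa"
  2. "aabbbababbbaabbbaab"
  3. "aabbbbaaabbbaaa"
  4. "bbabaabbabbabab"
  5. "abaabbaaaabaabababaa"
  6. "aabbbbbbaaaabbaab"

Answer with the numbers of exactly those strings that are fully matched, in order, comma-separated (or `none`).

1 → match
2 → no match
3 → no match
4 → no match — must start with "a"
5 → no match
6 → no match

1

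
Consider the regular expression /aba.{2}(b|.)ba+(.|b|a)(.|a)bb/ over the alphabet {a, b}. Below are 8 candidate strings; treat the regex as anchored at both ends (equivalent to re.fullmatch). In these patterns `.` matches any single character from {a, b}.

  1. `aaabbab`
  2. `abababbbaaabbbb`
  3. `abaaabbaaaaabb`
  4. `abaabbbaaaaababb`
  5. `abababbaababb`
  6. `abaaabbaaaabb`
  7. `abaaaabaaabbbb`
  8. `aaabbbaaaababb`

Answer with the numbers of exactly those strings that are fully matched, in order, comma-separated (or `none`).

3, 4, 5, 6, 7

1 → no match — must start with `aba`
2 → no match
3 → match
4 → match
5 → match
6 → match
7 → match
8 → no match — must start with `aba`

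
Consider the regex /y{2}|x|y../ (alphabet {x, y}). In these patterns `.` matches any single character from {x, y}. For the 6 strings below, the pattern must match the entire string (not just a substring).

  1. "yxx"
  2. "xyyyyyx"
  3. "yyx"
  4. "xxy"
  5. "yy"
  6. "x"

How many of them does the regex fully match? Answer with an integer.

4

1. "yxx" → match
2. "xyyyyyx" → no match
3. "yyx" → match
4. "xxy" → no match
5. "yy" → match
6. "x" → match
Total matched: 4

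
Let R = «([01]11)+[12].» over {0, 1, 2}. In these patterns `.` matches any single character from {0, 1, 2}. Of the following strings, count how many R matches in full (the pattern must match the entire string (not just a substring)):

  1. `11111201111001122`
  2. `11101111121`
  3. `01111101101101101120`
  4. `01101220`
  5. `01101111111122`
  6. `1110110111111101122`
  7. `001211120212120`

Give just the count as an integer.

3

1 → no match
2 → match
3 → match
4 → no match
5 → match
6 → no match
7 → no match
Total matched: 3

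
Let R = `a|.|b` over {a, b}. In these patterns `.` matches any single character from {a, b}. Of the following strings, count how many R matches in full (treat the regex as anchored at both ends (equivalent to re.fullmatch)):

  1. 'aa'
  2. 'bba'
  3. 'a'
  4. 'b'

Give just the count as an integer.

2

1 → no match
2 → no match
3 → match
4 → match
Total matched: 2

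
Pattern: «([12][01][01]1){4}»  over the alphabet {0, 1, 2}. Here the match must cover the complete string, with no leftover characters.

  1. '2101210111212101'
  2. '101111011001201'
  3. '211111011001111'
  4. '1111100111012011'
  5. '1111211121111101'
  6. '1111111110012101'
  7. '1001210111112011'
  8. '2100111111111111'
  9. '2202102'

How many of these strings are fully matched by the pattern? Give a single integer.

1 → no match
2 → no match
3 → no match
4 → match
5 → match
6 → match
7 → match
8 → no match
9. '2202102' → no match — must end with '1'
Total matched: 4

4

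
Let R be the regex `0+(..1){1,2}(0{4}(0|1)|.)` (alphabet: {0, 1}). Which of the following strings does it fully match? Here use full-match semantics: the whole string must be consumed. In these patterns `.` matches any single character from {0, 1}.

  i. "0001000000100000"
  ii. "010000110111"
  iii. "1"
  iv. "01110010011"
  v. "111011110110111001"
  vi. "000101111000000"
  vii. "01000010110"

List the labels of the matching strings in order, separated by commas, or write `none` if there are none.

i → no match
ii → no match
iii → no match — must start with "0"
iv → no match
v → no match — must start with "0"
vi → no match
vii → no match

none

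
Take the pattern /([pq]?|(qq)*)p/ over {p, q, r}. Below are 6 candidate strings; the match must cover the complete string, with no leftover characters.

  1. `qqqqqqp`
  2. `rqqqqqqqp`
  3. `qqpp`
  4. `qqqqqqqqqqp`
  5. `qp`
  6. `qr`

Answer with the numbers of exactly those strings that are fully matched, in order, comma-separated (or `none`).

1, 4, 5

1 → match
2 → no match
3 → no match
4 → match
5 → match
6 → no match — must end with `p`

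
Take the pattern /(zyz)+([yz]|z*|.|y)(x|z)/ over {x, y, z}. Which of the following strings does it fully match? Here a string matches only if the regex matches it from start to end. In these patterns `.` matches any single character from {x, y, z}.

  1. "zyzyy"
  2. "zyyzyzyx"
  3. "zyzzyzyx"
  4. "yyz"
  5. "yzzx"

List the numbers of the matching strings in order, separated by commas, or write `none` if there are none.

1 → no match
2 → no match — must start with "zyz"
3 → match
4 → no match — must start with "zyz"
5 → no match — must start with "zyz"

3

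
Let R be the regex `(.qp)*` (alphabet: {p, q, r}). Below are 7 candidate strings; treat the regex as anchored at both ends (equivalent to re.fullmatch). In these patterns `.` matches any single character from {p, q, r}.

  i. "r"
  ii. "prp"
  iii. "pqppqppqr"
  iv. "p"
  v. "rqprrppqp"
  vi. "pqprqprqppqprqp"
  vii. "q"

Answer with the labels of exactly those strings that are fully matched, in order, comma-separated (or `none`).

i. "r" → no match
ii. "prp" → no match
iii. "pqppqppqr" → no match
iv. "p" → no match
v. "rqprrppqp" → no match
vi → match
vii. "q" → no match

vi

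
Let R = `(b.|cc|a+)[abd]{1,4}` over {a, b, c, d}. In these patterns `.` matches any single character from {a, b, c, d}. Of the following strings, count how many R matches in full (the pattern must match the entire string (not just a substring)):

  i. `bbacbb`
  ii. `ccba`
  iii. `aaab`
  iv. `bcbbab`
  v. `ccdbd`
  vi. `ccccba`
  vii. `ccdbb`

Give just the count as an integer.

i → no match
ii → match
iii → match
iv → match
v → match
vi → no match
vii → match
Total matched: 5

5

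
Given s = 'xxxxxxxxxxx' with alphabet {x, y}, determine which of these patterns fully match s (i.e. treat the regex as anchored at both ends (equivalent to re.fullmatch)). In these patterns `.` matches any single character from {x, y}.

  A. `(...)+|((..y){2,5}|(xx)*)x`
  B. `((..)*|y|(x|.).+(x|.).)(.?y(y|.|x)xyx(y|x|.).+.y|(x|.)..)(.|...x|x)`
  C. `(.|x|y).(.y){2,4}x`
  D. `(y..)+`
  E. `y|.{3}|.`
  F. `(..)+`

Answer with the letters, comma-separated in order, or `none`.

A, B

A → match
B → match
C → no match — must end with 'yx'
D → no match — must start with 'y'
E → no match
F → no match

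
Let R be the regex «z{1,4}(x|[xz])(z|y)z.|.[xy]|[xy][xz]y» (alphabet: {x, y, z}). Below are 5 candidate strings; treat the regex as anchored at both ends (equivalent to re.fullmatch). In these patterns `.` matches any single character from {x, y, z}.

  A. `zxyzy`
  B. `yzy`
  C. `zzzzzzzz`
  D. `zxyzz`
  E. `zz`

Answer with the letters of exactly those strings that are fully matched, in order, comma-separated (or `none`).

A, B, C, D

A → match
B → match
C → match
D → match
E → no match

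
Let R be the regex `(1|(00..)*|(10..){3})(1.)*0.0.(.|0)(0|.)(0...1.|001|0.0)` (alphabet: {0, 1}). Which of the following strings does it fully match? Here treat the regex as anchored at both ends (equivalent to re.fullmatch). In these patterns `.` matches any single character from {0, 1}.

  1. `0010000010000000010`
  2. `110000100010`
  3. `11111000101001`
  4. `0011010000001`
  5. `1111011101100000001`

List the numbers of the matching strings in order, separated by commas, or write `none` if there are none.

1, 2, 3, 4

1 → match
2. `110000100010` → match
3 → match
4 → match
5 → no match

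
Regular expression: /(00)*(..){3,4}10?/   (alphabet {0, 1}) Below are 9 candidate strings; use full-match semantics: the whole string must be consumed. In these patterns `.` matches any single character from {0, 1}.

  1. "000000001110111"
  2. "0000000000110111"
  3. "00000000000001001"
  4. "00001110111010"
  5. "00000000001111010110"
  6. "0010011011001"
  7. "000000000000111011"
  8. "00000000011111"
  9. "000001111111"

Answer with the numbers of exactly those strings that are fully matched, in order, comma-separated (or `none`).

1, 3, 4, 5

1 → match
2 → no match
3 → match
4 → match
5 → match
6 → no match
7 → no match
8 → no match
9 → no match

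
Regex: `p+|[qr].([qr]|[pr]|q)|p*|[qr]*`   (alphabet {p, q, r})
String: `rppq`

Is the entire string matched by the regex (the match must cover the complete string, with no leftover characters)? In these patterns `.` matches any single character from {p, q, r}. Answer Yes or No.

No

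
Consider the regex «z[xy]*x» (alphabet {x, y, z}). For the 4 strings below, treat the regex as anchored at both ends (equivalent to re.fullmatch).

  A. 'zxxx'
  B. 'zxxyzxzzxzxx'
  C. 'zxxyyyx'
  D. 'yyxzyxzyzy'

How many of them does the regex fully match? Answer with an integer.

2

A → match
B → no match
C → match
D → no match — must start with 'z'
Total matched: 2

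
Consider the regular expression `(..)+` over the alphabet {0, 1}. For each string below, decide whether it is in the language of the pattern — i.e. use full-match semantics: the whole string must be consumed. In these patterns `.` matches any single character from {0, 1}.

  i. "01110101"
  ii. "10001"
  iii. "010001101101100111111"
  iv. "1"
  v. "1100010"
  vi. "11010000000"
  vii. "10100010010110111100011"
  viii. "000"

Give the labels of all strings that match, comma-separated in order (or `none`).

i → match
ii → no match
iii → no match
iv → no match
v → no match
vi → no match
vii → no match
viii → no match

i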